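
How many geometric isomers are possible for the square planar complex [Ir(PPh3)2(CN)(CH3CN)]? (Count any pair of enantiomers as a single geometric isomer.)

A square has two trans pairs of vertices; adjacent vertices are cis.
The distinct arrangements are (2 in all): PPh3 cis; PPh3 trans.

2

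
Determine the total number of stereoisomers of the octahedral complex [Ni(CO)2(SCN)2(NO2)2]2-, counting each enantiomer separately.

6

In an octahedral complex each vertex has one trans partner and four cis neighbours.
There are 5 geometric isomers: CO trans, SCN trans, NO2 trans; CO trans, SCN cis, NO2 cis; CO cis, SCN trans, NO2 cis; CO cis, SCN cis, NO2 cis (chiral); CO cis, SCN cis, NO2 trans.
One of these lacks any improper symmetry element and so occurs as an enantiomeric pair, giving 5 + 1 = 6 stereoisomers in total.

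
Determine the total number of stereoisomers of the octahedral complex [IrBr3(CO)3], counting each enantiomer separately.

In an octahedral complex each vertex has one trans partner and four cis neighbours.
Systematic placement gives 2 geometric isomers: Br mer; Br fac.
Each arrangement has an internal mirror plane or centre of symmetry, so none is chiral.

2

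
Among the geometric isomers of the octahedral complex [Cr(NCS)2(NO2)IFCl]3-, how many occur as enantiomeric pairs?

Placing the ligands in turn and identifying arrangements related by rotation or reflection leaves 9 distinct geometric isomers.
Of these, 6 lack any improper symmetry element and so occur as enantiomeric pairs, giving 9 + 6 = 15 stereoisomers in total.

6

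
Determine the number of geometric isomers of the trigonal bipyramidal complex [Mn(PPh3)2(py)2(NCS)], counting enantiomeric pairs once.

A trigonal bipyramid has two axial and three equatorial sites, which are chemically inequivalent.
Placing the ligands in turn and identifying arrangements related by rotation or reflection leaves 5 distinct geometric isomers.

5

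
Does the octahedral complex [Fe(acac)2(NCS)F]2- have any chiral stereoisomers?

The six octahedral sites form three mutually perpendicular trans pairs.
Each acac is bidentate and must span two cis positions.
The distinct arrangements are (2 in all): NCS and F mutually trans; NCS and F mutually cis (chiral).
One of these lacks any improper symmetry element and so occurs as an enantiomeric pair, giving 2 + 1 = 3 stereoisomers in total.

yes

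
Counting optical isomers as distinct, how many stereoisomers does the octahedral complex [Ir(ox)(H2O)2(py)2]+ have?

4

In an octahedral complex each vertex has one trans partner and four cis neighbours.
Each ox is bidentate and must span two cis positions.
The distinct arrangements are (3 in all): H2O trans, py cis; H2O cis, py trans; H2O cis, py cis (chiral).
One of these lacks any improper symmetry element and so occurs as an enantiomeric pair, giving 3 + 1 = 4 stereoisomers in total.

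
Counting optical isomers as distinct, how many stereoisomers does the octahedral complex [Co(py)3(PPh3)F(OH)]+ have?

5

Working through the distinct placements yields 4 geometric isomers: py mer (3 arrangements); py fac (chiral).
One of these lacks any improper symmetry element and so occurs as an enantiomeric pair, giving 4 + 1 = 5 stereoisomers in total.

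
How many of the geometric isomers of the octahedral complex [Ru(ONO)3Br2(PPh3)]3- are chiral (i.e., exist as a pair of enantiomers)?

0

An octahedron has six vertices in three trans pairs; every non-trans pair is cis.
There are 3 geometric isomers: ONO mer, Br trans; ONO fac, Br cis; ONO mer, Br cis.
Each arrangement has an internal mirror plane or centre of symmetry, so none is chiral.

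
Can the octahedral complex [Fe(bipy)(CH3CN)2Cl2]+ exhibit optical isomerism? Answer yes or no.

yes

An octahedron has six vertices in three trans pairs; every non-trans pair is cis.
Each bipy is bidentate and must span two cis positions.
The distinct arrangements are (3 in all): CH3CN trans, Cl cis; CH3CN cis, Cl cis (chiral); CH3CN cis, Cl trans.
One of these lacks any improper symmetry element and so occurs as an enantiomeric pair, giving 3 + 1 = 4 stereoisomers in total.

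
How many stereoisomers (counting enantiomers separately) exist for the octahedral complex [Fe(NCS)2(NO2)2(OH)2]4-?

The distinct arrangements are (5 in all): NCS trans, NO2 trans, OH trans; NCS trans, NO2 cis, OH cis; NCS cis, NO2 cis, OH trans; NCS cis, NO2 cis, OH cis (chiral); NCS cis, NO2 trans, OH cis.
One of these lacks any improper symmetry element and so occurs as an enantiomeric pair, giving 5 + 1 = 6 stereoisomers in total.

6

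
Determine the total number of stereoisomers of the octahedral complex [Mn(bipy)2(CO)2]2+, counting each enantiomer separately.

An octahedron has six vertices in three trans pairs; every non-trans pair is cis.
Each bipy is bidentate and must span two cis positions.
Systematic placement gives 2 geometric isomers: CO trans; CO cis (chiral).
One of these lacks any improper symmetry element and so occurs as an enantiomeric pair, giving 2 + 1 = 3 stereoisomers in total.

3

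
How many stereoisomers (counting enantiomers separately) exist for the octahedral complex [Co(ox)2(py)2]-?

3

The six octahedral sites form three mutually perpendicular trans pairs.
Each ox is bidentate and must span two cis positions.
Systematic placement gives 2 geometric isomers: py trans; py cis (chiral).
One of these lacks any improper symmetry element and so occurs as an enantiomeric pair, giving 2 + 1 = 3 stereoisomers in total.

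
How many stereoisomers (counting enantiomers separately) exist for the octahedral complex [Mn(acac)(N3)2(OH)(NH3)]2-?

The six octahedral sites form three mutually perpendicular trans pairs.
Each acac is bidentate and must span two cis positions.
Working through the distinct placements yields 4 geometric isomers: N3 trans; N3 cis (3 arrangements, 2 chiral).
Of these, 2 lack any improper symmetry element and so occur as enantiomeric pairs, giving 4 + 2 = 6 stereoisomers in total.

6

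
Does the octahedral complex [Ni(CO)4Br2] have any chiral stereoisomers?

The six octahedral sites form three mutually perpendicular trans pairs.
There are 2 geometric isomers: Br trans; Br cis.
Each arrangement has an internal mirror plane or centre of symmetry, so none is chiral.

no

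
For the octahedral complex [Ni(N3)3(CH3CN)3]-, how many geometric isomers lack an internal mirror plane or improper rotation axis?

0

In an octahedral complex each vertex has one trans partner and four cis neighbours.
Systematic placement gives 2 geometric isomers: N3 mer; N3 fac.
Each arrangement has an internal mirror plane or centre of symmetry, so none is chiral.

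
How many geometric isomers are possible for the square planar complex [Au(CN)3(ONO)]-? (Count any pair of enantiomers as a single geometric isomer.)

A square has two trans pairs of vertices; adjacent vertices are cis.
Only one geometric arrangement is possible.

1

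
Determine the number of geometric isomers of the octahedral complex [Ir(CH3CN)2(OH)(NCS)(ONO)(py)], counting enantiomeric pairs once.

9

In an octahedral complex each vertex has one trans partner and four cis neighbours.
Placing the ligands in turn and identifying arrangements related by rotation or reflection leaves 9 distinct geometric isomers.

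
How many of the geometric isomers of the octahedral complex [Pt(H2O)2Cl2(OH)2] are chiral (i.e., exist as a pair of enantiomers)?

1

In an octahedral complex each vertex has one trans partner and four cis neighbours.
Working through the distinct placements yields 5 geometric isomers: H2O trans, Cl trans, OH trans; H2O cis, Cl trans, OH cis; H2O cis, Cl cis, OH trans; H2O cis, Cl cis, OH cis (chiral); H2O trans, Cl cis, OH cis.
One of these lacks any improper symmetry element and so occurs as an enantiomeric pair, giving 5 + 1 = 6 stereoisomers in total.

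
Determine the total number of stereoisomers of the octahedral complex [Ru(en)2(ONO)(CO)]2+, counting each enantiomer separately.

Each en is bidentate and must span two cis positions.
The distinct arrangements are (2 in all): ONO and CO mutually trans; ONO and CO mutually cis (chiral).
One of these lacks any improper symmetry element and so occurs as an enantiomeric pair, giving 2 + 1 = 3 stereoisomers in total.

3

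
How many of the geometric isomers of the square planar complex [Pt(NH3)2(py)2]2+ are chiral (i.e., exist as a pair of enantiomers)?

In a square planar complex each vertex has one trans partner and two cis neighbours.
The distinct arrangements are (2 in all): NH3 cis; NH3 trans.
Each arrangement has an internal mirror plane or centre of symmetry, so none is chiral.

0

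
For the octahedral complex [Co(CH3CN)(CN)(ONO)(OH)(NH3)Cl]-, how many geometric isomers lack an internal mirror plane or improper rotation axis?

15

An octahedron has six vertices in three trans pairs; every non-trans pair is cis.
Systematic enumeration (placing each ligand type in turn and discarding arrangements equivalent by rotation or reflection) gives 15 geometric isomers.
Of these, 15 lack any improper symmetry element and so occur as enantiomeric pairs, giving 15 + 15 = 30 stereoisomers in total.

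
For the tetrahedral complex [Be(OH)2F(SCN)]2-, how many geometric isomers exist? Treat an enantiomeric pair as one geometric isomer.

All four vertices of a tetrahedron are equivalent and mutually adjacent, so cis/trans isomerism cannot arise.
Only one geometric arrangement is possible.

1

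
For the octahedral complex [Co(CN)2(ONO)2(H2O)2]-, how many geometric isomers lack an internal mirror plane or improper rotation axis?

1

In an octahedral complex each vertex has one trans partner and four cis neighbours.
Working through the distinct placements yields 5 geometric isomers: CN trans, ONO trans, H2O trans; CN trans, ONO cis, H2O cis; CN cis, ONO trans, H2O cis; CN cis, ONO cis, H2O cis (chiral); CN cis, ONO cis, H2O trans.
One of these lacks any improper symmetry element and so occurs as an enantiomeric pair, giving 5 + 1 = 6 stereoisomers in total.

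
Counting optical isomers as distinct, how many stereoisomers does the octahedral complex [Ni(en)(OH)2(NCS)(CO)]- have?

6

An octahedron has six vertices in three trans pairs; every non-trans pair is cis.
Each en is bidentate and must span two cis positions.
Systematic placement gives 4 geometric isomers: OH cis (3 arrangements, 2 chiral); OH trans.
Of these, 2 lack any improper symmetry element and so occur as enantiomeric pairs, giving 4 + 2 = 6 stereoisomers in total.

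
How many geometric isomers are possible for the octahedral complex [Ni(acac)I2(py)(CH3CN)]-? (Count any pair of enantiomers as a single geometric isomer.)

4

Each acac is bidentate and must span two cis positions.
The distinct arrangements are (4 in all): I cis (3 arrangements, 2 chiral); I trans.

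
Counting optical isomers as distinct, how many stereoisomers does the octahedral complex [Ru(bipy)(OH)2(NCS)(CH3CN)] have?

The six octahedral sites form three mutually perpendicular trans pairs.
Each bipy is bidentate and must span two cis positions.
There are 4 geometric isomers: OH cis (3 arrangements, 2 chiral); OH trans.
Of these, 2 lack any improper symmetry element and so occur as enantiomeric pairs, giving 4 + 2 = 6 stereoisomers in total.

6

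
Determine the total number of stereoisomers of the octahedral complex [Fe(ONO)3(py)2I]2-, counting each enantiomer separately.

3

An octahedron has six vertices in three trans pairs; every non-trans pair is cis.
Systematic placement gives 3 geometric isomers: ONO mer, py trans; ONO fac, py cis; ONO mer, py cis.
Each arrangement has an internal mirror plane or centre of symmetry, so none is chiral.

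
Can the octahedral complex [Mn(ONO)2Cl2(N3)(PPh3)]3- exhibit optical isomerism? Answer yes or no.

yes

In an octahedral complex each vertex has one trans partner and four cis neighbours.
There are 6 geometric isomers: ONO cis, Cl trans; ONO trans, Cl trans; ONO cis, Cl cis (3 arrangements, 2 chiral); ONO trans, Cl cis.
Of these, 2 lack any improper symmetry element and so occur as enantiomeric pairs, giving 6 + 2 = 8 stereoisomers in total.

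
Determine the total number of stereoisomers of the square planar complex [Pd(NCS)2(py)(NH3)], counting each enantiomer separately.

2

In a square planar complex each vertex has one trans partner and two cis neighbours.
The distinct arrangements are (2 in all): NCS cis; NCS trans.
Each arrangement has an internal mirror plane or centre of symmetry, so none is chiral.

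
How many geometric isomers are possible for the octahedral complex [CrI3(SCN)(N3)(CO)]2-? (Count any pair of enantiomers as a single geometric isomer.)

4

The six octahedral sites form three mutually perpendicular trans pairs.
Systematic placement gives 4 geometric isomers: I mer (3 arrangements); I fac (chiral).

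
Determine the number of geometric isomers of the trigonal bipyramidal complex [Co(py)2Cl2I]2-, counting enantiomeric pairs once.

5

A trigonal bipyramid has two axial and three equatorial sites, which are chemically inequivalent.
Systematic enumeration (placing each ligand type in turn and discarding arrangements equivalent by rotation or reflection) gives 5 geometric isomers.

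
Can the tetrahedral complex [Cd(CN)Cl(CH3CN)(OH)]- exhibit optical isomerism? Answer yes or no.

yes

In a tetrahedral complex all four positions are equivalent and every pair of ligands is adjacent — there is no cis/trans distinction.
Only one geometric arrangement is possible; it has no improper symmetry element, so it exists as a pair of enantiomers (2 stereoisomers).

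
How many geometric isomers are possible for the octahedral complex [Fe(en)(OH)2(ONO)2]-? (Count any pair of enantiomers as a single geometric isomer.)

The six octahedral sites form three mutually perpendicular trans pairs.
Each en is bidentate and must span two cis positions.
Systematic placement gives 3 geometric isomers: OH trans, ONO cis; OH cis, ONO cis (chiral); OH cis, ONO trans.

3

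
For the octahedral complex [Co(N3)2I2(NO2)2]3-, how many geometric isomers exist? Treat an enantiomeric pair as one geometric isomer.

5

In an octahedral complex each vertex has one trans partner and four cis neighbours.
Systematic placement gives 5 geometric isomers: N3 trans, I trans, NO2 trans; N3 cis, I trans, NO2 cis; N3 cis, I cis, NO2 trans; N3 cis, I cis, NO2 cis (chiral); N3 trans, I cis, NO2 cis.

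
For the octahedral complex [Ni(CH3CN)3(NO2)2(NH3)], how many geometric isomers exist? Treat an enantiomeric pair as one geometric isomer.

The distinct arrangements are (3 in all): CH3CN mer, NO2 trans; CH3CN mer, NO2 cis; CH3CN fac, NO2 cis.

3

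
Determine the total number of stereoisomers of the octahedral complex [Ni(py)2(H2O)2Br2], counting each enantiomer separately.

6

An octahedron has six vertices in three trans pairs; every non-trans pair is cis.
Working through the distinct placements yields 5 geometric isomers: py trans, H2O trans, Br trans; py cis, H2O cis, Br trans; py trans, H2O cis, Br cis; py cis, H2O cis, Br cis (chiral); py cis, H2O trans, Br cis.
One of these lacks any improper symmetry element and so occurs as an enantiomeric pair, giving 5 + 1 = 6 stereoisomers in total.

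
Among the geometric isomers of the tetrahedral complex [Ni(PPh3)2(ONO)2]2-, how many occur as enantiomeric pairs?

0

In a tetrahedral complex all four positions are equivalent and every pair of ligands is adjacent — there is no cis/trans distinction.
Only one geometric arrangement is possible.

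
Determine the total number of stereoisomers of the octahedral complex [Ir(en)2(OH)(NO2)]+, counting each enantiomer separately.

Each en is bidentate and must span two cis positions.
The distinct arrangements are (2 in all): OH and NO2 mutually trans; OH and NO2 mutually cis (chiral).
One of these lacks any improper symmetry element and so occurs as an enantiomeric pair, giving 2 + 1 = 3 stereoisomers in total.

3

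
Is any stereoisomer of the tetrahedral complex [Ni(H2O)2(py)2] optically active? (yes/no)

Only one geometric arrangement is possible.

no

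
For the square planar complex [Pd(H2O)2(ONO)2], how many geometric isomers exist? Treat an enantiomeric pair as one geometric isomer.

2

A square has two trans pairs of vertices; adjacent vertices are cis.
Systematic placement gives 2 geometric isomers: H2O cis; H2O trans.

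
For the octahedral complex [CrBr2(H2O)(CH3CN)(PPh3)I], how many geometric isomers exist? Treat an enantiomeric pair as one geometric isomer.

Systematic enumeration (placing each ligand type in turn and discarding arrangements equivalent by rotation or reflection) gives 9 geometric isomers.

9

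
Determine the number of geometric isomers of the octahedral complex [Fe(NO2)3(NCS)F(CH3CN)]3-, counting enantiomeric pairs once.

4

Working through the distinct placements yields 4 geometric isomers: NO2 mer (3 arrangements); NO2 fac (chiral).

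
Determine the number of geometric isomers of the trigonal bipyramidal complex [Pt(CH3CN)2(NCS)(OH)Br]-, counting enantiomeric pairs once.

In a trigonal bipyramid the two axial positions differ from the three equatorial ones.
Placing the ligands in turn and identifying arrangements related by rotation or reflection leaves 7 distinct geometric isomers.

7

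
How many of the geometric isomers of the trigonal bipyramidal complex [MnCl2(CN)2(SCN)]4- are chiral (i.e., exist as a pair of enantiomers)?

1

In a trigonal bipyramid the two axial positions differ from the three equatorial ones.
Systematic enumeration (placing each ligand type in turn and discarding arrangements equivalent by rotation or reflection) gives 5 geometric isomers.
One of these lacks any improper symmetry element and so occurs as an enantiomeric pair, giving 5 + 1 = 6 stereoisomers in total.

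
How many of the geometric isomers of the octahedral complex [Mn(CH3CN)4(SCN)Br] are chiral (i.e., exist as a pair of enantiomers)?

In an octahedral complex each vertex has one trans partner and four cis neighbours.
There are 2 geometric isomers: SCN and Br mutually cis; SCN and Br mutually trans.
Each arrangement has an internal mirror plane or centre of symmetry, so none is chiral.

0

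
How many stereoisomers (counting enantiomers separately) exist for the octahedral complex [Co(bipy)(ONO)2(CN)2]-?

4

In an octahedral complex each vertex has one trans partner and four cis neighbours.
Each bipy is bidentate and must span two cis positions.
The distinct arrangements are (3 in all): ONO cis, CN trans; ONO cis, CN cis (chiral); ONO trans, CN cis.
One of these lacks any improper symmetry element and so occurs as an enantiomeric pair, giving 3 + 1 = 4 stereoisomers in total.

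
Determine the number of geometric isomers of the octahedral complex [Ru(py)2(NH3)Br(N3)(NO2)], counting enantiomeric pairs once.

In an octahedral complex each vertex has one trans partner and four cis neighbours.
Exhaustive case analysis gives 9 geometric isomers.

9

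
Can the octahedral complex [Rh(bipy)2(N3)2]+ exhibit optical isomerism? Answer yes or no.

yes

An octahedron has six vertices in three trans pairs; every non-trans pair is cis.
Each bipy is bidentate and must span two cis positions.
Working through the distinct placements yields 2 geometric isomers: N3 trans; N3 cis (chiral).
One of these lacks any improper symmetry element and so occurs as an enantiomeric pair, giving 2 + 1 = 3 stereoisomers in total.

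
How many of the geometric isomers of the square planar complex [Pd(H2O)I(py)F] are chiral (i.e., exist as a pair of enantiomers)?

0

In a square planar complex each vertex has one trans partner and two cis neighbours.
Systematic placement gives 3 geometric isomers: (F/I trans, H2O/py trans); (F/py trans, H2O/I trans); (F/H2O trans, I/py trans).
Each arrangement has an internal mirror plane or centre of symmetry, so none is chiral.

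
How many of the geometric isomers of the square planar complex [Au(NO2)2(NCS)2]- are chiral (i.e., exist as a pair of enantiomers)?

A square has two trans pairs of vertices; adjacent vertices are cis.
There are 2 geometric isomers: NO2 cis; NO2 trans.
Each arrangement has an internal mirror plane or centre of symmetry, so none is chiral.

0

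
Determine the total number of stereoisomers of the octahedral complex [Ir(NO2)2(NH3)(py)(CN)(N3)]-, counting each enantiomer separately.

An octahedron has six vertices in three trans pairs; every non-trans pair is cis.
Placing the ligands in turn and identifying arrangements related by rotation or reflection leaves 9 distinct geometric isomers.
Of these, 6 lack any improper symmetry element and so occur as enantiomeric pairs, giving 9 + 6 = 15 stereoisomers in total.

15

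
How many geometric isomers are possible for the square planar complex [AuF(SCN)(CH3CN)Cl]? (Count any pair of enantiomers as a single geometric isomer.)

A square has two trans pairs of vertices; adjacent vertices are cis.
Working through the distinct placements yields 3 geometric isomers: (CH3CN/F trans, Cl/SCN trans); (CH3CN/SCN trans, Cl/F trans); (CH3CN/Cl trans, F/SCN trans).

3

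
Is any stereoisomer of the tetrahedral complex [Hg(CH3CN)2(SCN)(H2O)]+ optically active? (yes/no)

All four vertices of a tetrahedron are equivalent and mutually adjacent, so cis/trans isomerism cannot arise.
Only one geometric arrangement is possible.

no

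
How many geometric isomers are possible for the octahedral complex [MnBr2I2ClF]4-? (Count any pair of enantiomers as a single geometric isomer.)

6

The distinct arrangements are (6 in all): Br trans, I trans; Br trans, I cis; Br cis, I trans; Br cis, I cis (3 arrangements, 2 chiral).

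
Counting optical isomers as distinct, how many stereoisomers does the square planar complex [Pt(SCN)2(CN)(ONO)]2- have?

A square has two trans pairs of vertices; adjacent vertices are cis.
The distinct arrangements are (2 in all): SCN cis; SCN trans.
Each arrangement has an internal mirror plane or centre of symmetry, so none is chiral.

2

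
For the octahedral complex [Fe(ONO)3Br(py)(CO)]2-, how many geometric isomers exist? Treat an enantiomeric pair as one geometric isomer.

4

There are 4 geometric isomers: ONO mer (3 arrangements); ONO fac (chiral).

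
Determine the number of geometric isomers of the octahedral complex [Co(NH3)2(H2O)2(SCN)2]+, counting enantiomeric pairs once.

5

The six octahedral sites form three mutually perpendicular trans pairs.
The distinct arrangements are (5 in all): NH3 trans, H2O trans, SCN trans; NH3 cis, H2O trans, SCN cis; NH3 cis, H2O cis, SCN trans; NH3 cis, H2O cis, SCN cis (chiral); NH3 trans, H2O cis, SCN cis.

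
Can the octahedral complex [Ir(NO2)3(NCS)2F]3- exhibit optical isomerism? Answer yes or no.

The distinct arrangements are (3 in all): NO2 mer, NCS cis; NO2 mer, NCS trans; NO2 fac, NCS cis.
Each arrangement has an internal mirror plane or centre of symmetry, so none is chiral.

no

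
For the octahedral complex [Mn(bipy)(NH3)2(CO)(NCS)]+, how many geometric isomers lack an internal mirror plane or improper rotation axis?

2

Each bipy is bidentate and must span two cis positions.
Systematic placement gives 4 geometric isomers: NH3 cis (3 arrangements, 2 chiral); NH3 trans.
Of these, 2 lack any improper symmetry element and so occur as enantiomeric pairs, giving 4 + 2 = 6 stereoisomers in total.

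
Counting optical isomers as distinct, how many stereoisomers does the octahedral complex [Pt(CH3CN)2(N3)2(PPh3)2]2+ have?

6

The six octahedral sites form three mutually perpendicular trans pairs.
There are 5 geometric isomers: CH3CN trans, N3 trans, PPh3 trans; CH3CN trans, N3 cis, PPh3 cis; CH3CN cis, N3 cis, PPh3 trans; CH3CN cis, N3 cis, PPh3 cis (chiral); CH3CN cis, N3 trans, PPh3 cis.
One of these lacks any improper symmetry element and so occurs as an enantiomeric pair, giving 5 + 1 = 6 stereoisomers in total.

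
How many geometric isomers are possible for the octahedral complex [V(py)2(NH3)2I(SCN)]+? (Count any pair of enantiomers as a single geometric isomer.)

An octahedron has six vertices in three trans pairs; every non-trans pair is cis.
There are 6 geometric isomers: py trans, NH3 cis; py cis, NH3 cis (3 arrangements, 2 chiral); py trans, NH3 trans; py cis, NH3 trans.

6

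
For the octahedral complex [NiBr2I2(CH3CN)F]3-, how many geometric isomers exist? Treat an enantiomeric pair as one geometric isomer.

6

An octahedron has six vertices in three trans pairs; every non-trans pair is cis.
Systematic placement gives 6 geometric isomers: Br trans, I trans; Br trans, I cis; Br cis, I trans; Br cis, I cis (3 arrangements, 2 chiral).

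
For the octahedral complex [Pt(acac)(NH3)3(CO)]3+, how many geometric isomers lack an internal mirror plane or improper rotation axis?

In an octahedral complex each vertex has one trans partner and four cis neighbours.
Each acac is bidentate and must span two cis positions.
Working through the distinct placements yields 2 geometric isomers: NH3 fac; NH3 mer.
Each arrangement has an internal mirror plane or centre of symmetry, so none is chiral.

0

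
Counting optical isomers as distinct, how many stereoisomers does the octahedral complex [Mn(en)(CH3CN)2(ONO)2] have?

4

Each en is bidentate and must span two cis positions.
There are 3 geometric isomers: CH3CN trans, ONO cis; CH3CN cis, ONO cis (chiral); CH3CN cis, ONO trans.
One of these lacks any improper symmetry element and so occurs as an enantiomeric pair, giving 3 + 1 = 4 stereoisomers in total.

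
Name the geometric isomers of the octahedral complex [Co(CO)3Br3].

An octahedron has six vertices in three trans pairs; every non-trans pair is cis.
There are 2 geometric isomers: CO mer; CO fac.

fac and mer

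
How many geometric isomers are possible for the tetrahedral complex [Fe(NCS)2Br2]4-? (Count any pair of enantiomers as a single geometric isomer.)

1

Only one geometric arrangement is possible.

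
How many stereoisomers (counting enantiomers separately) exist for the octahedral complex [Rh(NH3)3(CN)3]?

2

The six octahedral sites form three mutually perpendicular trans pairs.
The distinct arrangements are (2 in all): NH3 mer; NH3 fac.
Each arrangement has an internal mirror plane or centre of symmetry, so none is chiral.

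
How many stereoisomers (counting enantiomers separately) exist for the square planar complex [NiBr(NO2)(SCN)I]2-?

3

A square has two trans pairs of vertices; adjacent vertices are cis.
The distinct arrangements are (3 in all): (Br/NO2 trans, I/SCN trans); (Br/SCN trans, I/NO2 trans); (Br/I trans, NO2/SCN trans).
Each arrangement has an internal mirror plane or centre of symmetry, so none is chiral.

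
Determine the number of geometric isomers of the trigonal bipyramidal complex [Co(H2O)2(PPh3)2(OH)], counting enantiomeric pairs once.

5

In a trigonal bipyramid the two axial positions differ from the three equatorial ones.
Systematic enumeration (placing each ligand type in turn and discarding arrangements equivalent by rotation or reflection) gives 5 geometric isomers.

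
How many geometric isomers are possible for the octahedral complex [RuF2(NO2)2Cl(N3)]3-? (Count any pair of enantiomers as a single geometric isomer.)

6

Systematic placement gives 6 geometric isomers: F cis, NO2 trans; F cis, NO2 cis (3 arrangements, 2 chiral); F trans, NO2 trans; F trans, NO2 cis.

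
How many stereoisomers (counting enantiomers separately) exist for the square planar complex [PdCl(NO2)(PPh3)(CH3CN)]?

The distinct arrangements are (3 in all): (CH3CN/NO2 trans, Cl/PPh3 trans); (CH3CN/PPh3 trans, Cl/NO2 trans); (CH3CN/Cl trans, NO2/PPh3 trans).
Each arrangement has an internal mirror plane or centre of symmetry, so none is chiral.

3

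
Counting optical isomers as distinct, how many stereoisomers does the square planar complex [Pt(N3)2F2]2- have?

In a square planar complex each vertex has one trans partner and two cis neighbours.
Systematic placement gives 2 geometric isomers: N3 cis; N3 trans.
Each arrangement has an internal mirror plane or centre of symmetry, so none is chiral.

2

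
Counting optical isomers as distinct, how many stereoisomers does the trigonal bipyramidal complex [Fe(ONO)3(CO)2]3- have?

A trigonal bipyramid has two axial and three equatorial sites, which are chemically inequivalent.
The distinct arrangements are (3 in all): CO both axial; CO one axial, one equatorial; CO both equatorial.
Each arrangement has an internal mirror plane or centre of symmetry, so none is chiral.

3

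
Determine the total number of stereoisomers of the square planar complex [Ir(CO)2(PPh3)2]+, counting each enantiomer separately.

Working through the distinct placements yields 2 geometric isomers: CO cis; CO trans.
Each arrangement has an internal mirror plane or centre of symmetry, so none is chiral.

2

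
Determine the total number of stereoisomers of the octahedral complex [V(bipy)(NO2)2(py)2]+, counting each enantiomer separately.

The six octahedral sites form three mutually perpendicular trans pairs.
Each bipy is bidentate and must span two cis positions.
Working through the distinct placements yields 3 geometric isomers: NO2 trans, py cis; NO2 cis, py trans; NO2 cis, py cis (chiral).
One of these lacks any improper symmetry element and so occurs as an enantiomeric pair, giving 3 + 1 = 4 stereoisomers in total.

4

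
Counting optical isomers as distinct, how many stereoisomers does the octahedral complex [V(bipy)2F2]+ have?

In an octahedral complex each vertex has one trans partner and four cis neighbours.
Each bipy is bidentate and must span two cis positions.
The distinct arrangements are (2 in all): F trans; F cis (chiral).
One of these lacks any improper symmetry element and so occurs as an enantiomeric pair, giving 2 + 1 = 3 stereoisomers in total.

3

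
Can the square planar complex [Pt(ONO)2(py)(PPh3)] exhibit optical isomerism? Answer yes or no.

Systematic placement gives 2 geometric isomers: ONO cis; ONO trans.
Each arrangement has an internal mirror plane or centre of symmetry, so none is chiral.

no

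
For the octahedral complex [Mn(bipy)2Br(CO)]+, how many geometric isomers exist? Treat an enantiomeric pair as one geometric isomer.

2

In an octahedral complex each vertex has one trans partner and four cis neighbours.
Each bipy is bidentate and must span two cis positions.
Working through the distinct placements yields 2 geometric isomers: Br and CO mutually trans; Br and CO mutually cis (chiral).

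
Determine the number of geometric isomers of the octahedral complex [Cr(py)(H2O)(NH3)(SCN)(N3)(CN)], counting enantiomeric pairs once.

15

In an octahedral complex each vertex has one trans partner and four cis neighbours.
Systematic enumeration (placing each ligand type in turn and discarding arrangements equivalent by rotation or reflection) gives 15 geometric isomers.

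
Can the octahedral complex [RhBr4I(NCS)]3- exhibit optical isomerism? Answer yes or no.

Systematic placement gives 2 geometric isomers: I and NCS mutually trans; I and NCS mutually cis.
Each arrangement has an internal mirror plane or centre of symmetry, so none is chiral.

no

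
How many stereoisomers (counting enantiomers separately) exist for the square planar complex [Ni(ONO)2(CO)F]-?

In a square planar complex each vertex has one trans partner and two cis neighbours.
Systematic placement gives 2 geometric isomers: ONO cis; ONO trans.
Each arrangement has an internal mirror plane or centre of symmetry, so none is chiral.

2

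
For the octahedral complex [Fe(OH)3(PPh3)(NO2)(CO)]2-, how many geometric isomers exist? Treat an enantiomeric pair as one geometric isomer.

4

In an octahedral complex each vertex has one trans partner and four cis neighbours.
The distinct arrangements are (4 in all): OH mer (3 arrangements); OH fac (chiral).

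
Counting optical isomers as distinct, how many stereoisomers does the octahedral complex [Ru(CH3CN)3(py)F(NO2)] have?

5

An octahedron has six vertices in three trans pairs; every non-trans pair is cis.
Working through the distinct placements yields 4 geometric isomers: CH3CN mer (3 arrangements); CH3CN fac (chiral).
One of these lacks any improper symmetry element and so occurs as an enantiomeric pair, giving 4 + 1 = 5 stereoisomers in total.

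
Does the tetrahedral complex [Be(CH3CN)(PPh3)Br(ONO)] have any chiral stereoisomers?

Only one geometric arrangement is possible; it has no improper symmetry element, so it exists as a pair of enantiomers (2 stereoisomers).

yes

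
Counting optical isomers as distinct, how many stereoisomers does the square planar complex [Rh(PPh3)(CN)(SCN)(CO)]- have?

In a square planar complex each vertex has one trans partner and two cis neighbours.
Systematic placement gives 3 geometric isomers: (CN/PPh3 trans, CO/SCN trans); (CN/SCN trans, CO/PPh3 trans); (CN/CO trans, PPh3/SCN trans).
Each arrangement has an internal mirror plane or centre of symmetry, so none is chiral.

3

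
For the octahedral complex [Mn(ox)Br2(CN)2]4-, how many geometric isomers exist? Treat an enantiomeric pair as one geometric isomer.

In an octahedral complex each vertex has one trans partner and four cis neighbours.
Each ox is bidentate and must span two cis positions.
Systematic placement gives 3 geometric isomers: Br trans, CN cis; Br cis, CN cis (chiral); Br cis, CN trans.

3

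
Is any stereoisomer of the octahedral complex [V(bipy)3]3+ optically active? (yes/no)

yes

The six octahedral sites form three mutually perpendicular trans pairs.
Each bipy is bidentate and must span two cis positions.
Only one geometric arrangement is possible; it has no improper symmetry element, so it exists as a pair of enantiomers (2 stereoisomers).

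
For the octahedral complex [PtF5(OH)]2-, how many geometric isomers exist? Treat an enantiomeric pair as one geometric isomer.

1

An octahedron has six vertices in three trans pairs; every non-trans pair is cis.
Only one geometric arrangement is possible.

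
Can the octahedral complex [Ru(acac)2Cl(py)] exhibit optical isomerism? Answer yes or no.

yes

In an octahedral complex each vertex has one trans partner and four cis neighbours.
Each acac is bidentate and must span two cis positions.
The distinct arrangements are (2 in all): Cl and py mutually cis (chiral); Cl and py mutually trans.
One of these lacks any improper symmetry element and so occurs as an enantiomeric pair, giving 2 + 1 = 3 stereoisomers in total.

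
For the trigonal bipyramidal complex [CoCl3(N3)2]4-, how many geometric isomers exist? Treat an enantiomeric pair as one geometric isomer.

3

Working through the distinct placements yields 3 geometric isomers: N3 both equatorial; N3 one axial, one equatorial; N3 both axial.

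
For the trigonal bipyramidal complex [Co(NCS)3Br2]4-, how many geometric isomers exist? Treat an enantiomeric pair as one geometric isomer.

3

A trigonal bipyramid has two axial and three equatorial sites, which are chemically inequivalent.
Systematic placement gives 3 geometric isomers: Br both axial; Br one axial, one equatorial; Br both equatorial.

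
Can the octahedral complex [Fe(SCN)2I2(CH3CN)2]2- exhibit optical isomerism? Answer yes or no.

The six octahedral sites form three mutually perpendicular trans pairs.
Working through the distinct placements yields 5 geometric isomers: SCN trans, I trans, CH3CN trans; SCN cis, I cis, CH3CN trans; SCN trans, I cis, CH3CN cis; SCN cis, I cis, CH3CN cis (chiral); SCN cis, I trans, CH3CN cis.
One of these lacks any improper symmetry element and so occurs as an enantiomeric pair, giving 5 + 1 = 6 stereoisomers in total.

yes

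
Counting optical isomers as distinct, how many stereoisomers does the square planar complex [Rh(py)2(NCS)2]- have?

Working through the distinct placements yields 2 geometric isomers: py cis; py trans.
Each arrangement has an internal mirror plane or centre of symmetry, so none is chiral.

2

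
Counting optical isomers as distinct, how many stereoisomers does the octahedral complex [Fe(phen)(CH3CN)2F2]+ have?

Each phen is bidentate and must span two cis positions.
The distinct arrangements are (3 in all): CH3CN trans, F cis; CH3CN cis, F cis (chiral); CH3CN cis, F trans.
One of these lacks any improper symmetry element and so occurs as an enantiomeric pair, giving 3 + 1 = 4 stereoisomers in total.

4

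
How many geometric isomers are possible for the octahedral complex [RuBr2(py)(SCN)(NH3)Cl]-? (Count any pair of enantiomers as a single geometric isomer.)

9

In an octahedral complex each vertex has one trans partner and four cis neighbours.
Exhaustive case analysis gives 9 geometric isomers.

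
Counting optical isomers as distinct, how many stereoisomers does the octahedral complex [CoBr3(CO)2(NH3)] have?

An octahedron has six vertices in three trans pairs; every non-trans pair is cis.
Working through the distinct placements yields 3 geometric isomers: Br mer, CO cis; Br mer, CO trans; Br fac, CO cis.
Each arrangement has an internal mirror plane or centre of symmetry, so none is chiral.

3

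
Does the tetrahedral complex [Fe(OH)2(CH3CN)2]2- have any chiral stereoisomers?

All four vertices of a tetrahedron are equivalent and mutually adjacent, so cis/trans isomerism cannot arise.
Only one geometric arrangement is possible.

no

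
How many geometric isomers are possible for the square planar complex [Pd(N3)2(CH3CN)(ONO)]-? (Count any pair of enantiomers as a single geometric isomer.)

A square has two trans pairs of vertices; adjacent vertices are cis.
Systematic placement gives 2 geometric isomers: N3 cis; N3 trans.

2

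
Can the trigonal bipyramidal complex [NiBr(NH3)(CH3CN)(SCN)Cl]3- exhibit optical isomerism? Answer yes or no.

yes

A trigonal bipyramid has two axial and three equatorial sites, which are chemically inequivalent.
Placing the ligands in turn and identifying arrangements related by rotation or reflection leaves 10 distinct geometric isomers.
Of these, 10 lack any improper symmetry element and so occur as enantiomeric pairs, giving 10 + 10 = 20 stereoisomers in total.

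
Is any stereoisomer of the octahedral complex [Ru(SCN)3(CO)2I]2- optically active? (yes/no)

An octahedron has six vertices in three trans pairs; every non-trans pair is cis.
The distinct arrangements are (3 in all): SCN mer, CO trans; SCN mer, CO cis; SCN fac, CO cis.
Each arrangement has an internal mirror plane or centre of symmetry, so none is chiral.

no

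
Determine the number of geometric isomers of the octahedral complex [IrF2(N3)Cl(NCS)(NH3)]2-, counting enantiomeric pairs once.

Exhaustive case analysis gives 9 geometric isomers.

9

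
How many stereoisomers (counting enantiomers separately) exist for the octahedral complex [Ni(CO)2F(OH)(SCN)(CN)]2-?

15

The six octahedral sites form three mutually perpendicular trans pairs.
Systematic enumeration (placing each ligand type in turn and discarding arrangements equivalent by rotation or reflection) gives 9 geometric isomers.
Of these, 6 lack any improper symmetry element and so occur as enantiomeric pairs, giving 9 + 6 = 15 stereoisomers in total.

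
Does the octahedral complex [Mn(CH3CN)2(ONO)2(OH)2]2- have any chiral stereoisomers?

In an octahedral complex each vertex has one trans partner and four cis neighbours.
There are 5 geometric isomers: CH3CN trans, ONO trans, OH trans; CH3CN trans, ONO cis, OH cis; CH3CN cis, ONO trans, OH cis; CH3CN cis, ONO cis, OH cis (chiral); CH3CN cis, ONO cis, OH trans.
One of these lacks any improper symmetry element and so occurs as an enantiomeric pair, giving 5 + 1 = 6 stereoisomers in total.

yes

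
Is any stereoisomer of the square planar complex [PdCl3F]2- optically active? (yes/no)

A square has two trans pairs of vertices; adjacent vertices are cis.
Only one geometric arrangement is possible.

no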